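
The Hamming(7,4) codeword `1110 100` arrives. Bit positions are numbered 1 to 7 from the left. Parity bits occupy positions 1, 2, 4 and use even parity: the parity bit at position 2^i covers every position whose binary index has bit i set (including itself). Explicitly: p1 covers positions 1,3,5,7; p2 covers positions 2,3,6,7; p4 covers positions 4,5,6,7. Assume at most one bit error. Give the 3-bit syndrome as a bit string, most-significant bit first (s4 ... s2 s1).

s1: b1⊕b3⊕b5⊕b7 = 1⊕1⊕1⊕0 = 1
s2: b2⊕b3⊕b6⊕b7 = 1⊕1⊕0⊕0 = 0
s4: b4⊕b5⊕b6⊕b7 = 0⊕1⊕0⊕0 = 1
Syndrome (s4...s1) = 101 → position 5.

101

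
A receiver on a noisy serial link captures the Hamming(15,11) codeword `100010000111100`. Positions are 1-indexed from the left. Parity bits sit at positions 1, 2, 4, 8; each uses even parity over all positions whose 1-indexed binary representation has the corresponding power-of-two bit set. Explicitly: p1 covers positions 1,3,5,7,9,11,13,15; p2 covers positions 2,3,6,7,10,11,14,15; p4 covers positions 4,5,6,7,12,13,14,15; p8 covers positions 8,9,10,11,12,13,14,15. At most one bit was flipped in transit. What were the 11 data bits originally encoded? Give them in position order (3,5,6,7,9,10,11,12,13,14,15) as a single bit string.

01000111100

s1: b1⊕b3⊕b5⊕b7⊕b9⊕b11⊕b13⊕b15 = 1⊕0⊕1⊕0⊕0⊕1⊕1⊕0 = 0
s2: b2⊕b3⊕b6⊕b7⊕b10⊕b11⊕b14⊕b15 = 0⊕0⊕0⊕0⊕1⊕1⊕0⊕0 = 0
s4: b4⊕b5⊕b6⊕b7⊕b12⊕b13⊕b14⊕b15 = 0⊕1⊕0⊕0⊕1⊕1⊕0⊕0 = 1
s8: b8⊕b9⊕b10⊕b11⊕b12⊕b13⊕b14⊕b15 = 0⊕0⊕1⊕1⊕1⊕1⊕0⊕0 = 0
Syndrome (s8...s1) = 0100 → position 4.
Flip bit 4: corrected codeword = 100110000111100
Data bits at positions 3,5,6,7,9,10,11,12,13,14,15: 01000111100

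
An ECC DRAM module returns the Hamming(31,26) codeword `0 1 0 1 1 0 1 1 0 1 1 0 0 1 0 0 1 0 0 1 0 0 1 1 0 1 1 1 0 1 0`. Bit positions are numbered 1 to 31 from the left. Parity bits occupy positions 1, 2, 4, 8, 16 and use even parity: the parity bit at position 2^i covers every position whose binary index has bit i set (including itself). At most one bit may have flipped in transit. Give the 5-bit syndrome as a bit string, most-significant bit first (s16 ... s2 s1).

s1: b1⊕b3⊕b5⊕b7⊕b9⊕b11⊕b13⊕b15⊕b17⊕b19⊕b21⊕b23⊕b25⊕b27⊕b29⊕b31 = 0⊕0⊕1⊕1⊕0⊕1⊕0⊕0⊕1⊕0⊕0⊕1⊕0⊕1⊕0⊕0 = 0
s2: b2⊕b3⊕b6⊕b7⊕b10⊕b11⊕b14⊕b15⊕b18⊕b19⊕b22⊕b23⊕b26⊕b27⊕b30⊕b31 = 1⊕0⊕0⊕1⊕1⊕1⊕1⊕0⊕0⊕0⊕0⊕1⊕1⊕1⊕1⊕0 = 1
s4: b4⊕b5⊕b6⊕b7⊕b12⊕b13⊕b14⊕b15⊕b20⊕b21⊕b22⊕b23⊕b28⊕b29⊕b30⊕b31 = 1⊕1⊕0⊕1⊕0⊕0⊕1⊕0⊕1⊕0⊕0⊕1⊕1⊕0⊕1⊕0 = 0
s8: b8⊕b9⊕b10⊕b11⊕b12⊕b13⊕b14⊕b15⊕b24⊕b25⊕b26⊕b27⊕b28⊕b29⊕b30⊕b31 = 1⊕0⊕1⊕1⊕0⊕0⊕1⊕0⊕1⊕0⊕1⊕1⊕1⊕0⊕1⊕0 = 1
s16: b16⊕b17⊕b18⊕b19⊕b20⊕b21⊕b22⊕b23⊕b24⊕b25⊕b26⊕b27⊕b28⊕b29⊕b30⊕b31 = 0⊕1⊕0⊕0⊕1⊕0⊕0⊕1⊕1⊕0⊕1⊕1⊕1⊕0⊕1⊕0 = 0
Syndrome (s16...s1) = 01010 → position 10.

01010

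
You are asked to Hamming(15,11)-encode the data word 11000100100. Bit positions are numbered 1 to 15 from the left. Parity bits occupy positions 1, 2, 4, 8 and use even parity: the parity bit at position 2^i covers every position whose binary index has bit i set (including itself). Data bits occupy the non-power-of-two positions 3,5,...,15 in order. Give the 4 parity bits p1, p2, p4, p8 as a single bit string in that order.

1000

Place data bits at non-power-of-two positions: b3=1, b5=1, b6=0, b7=0, b9=0, b10=1, b11=0, b12=0, b13=1, b14=0, b15=0.
p1 = XOR of data positions {3,5,7,9,11,13,15} = 1⊕1⊕0⊕0⊕0⊕1⊕0 = 1
p2 = XOR of data positions {3,6,7,10,11,14,15} = 1⊕0⊕0⊕1⊕0⊕0⊕0 = 0
p4 = XOR of data positions {5,6,7,12,13,14,15} = 1⊕0⊕0⊕0⊕1⊕0⊕0 = 0
p8 = XOR of data positions {9,10,11,12,13,14,15} = 0⊕1⊕0⊕0⊕1⊕0⊕0 = 0
Parity bits p1,p2,p4,p8 = 1000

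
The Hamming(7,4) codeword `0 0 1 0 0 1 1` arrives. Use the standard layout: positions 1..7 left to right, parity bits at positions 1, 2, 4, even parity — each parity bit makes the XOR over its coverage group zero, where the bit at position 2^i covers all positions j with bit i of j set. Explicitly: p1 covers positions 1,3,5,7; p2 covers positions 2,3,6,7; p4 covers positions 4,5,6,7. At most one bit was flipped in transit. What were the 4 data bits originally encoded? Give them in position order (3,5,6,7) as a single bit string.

s1: b1⊕b3⊕b5⊕b7 = 0⊕1⊕0⊕1 = 0
s2: b2⊕b3⊕b6⊕b7 = 0⊕1⊕1⊕1 = 1
s4: b4⊕b5⊕b6⊕b7 = 0⊕0⊕1⊕1 = 0
Syndrome (s4...s1) = 010 → position 2.
Flip bit 2: corrected codeword = 0110011
Data bits at positions 3,5,6,7: 1011

1011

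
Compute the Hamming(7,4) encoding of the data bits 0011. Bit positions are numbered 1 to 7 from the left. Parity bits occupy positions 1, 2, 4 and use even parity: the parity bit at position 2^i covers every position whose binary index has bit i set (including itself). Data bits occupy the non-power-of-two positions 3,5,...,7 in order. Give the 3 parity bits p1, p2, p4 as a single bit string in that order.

100

Place data bits at non-power-of-two positions: b3=0, b5=0, b6=1, b7=1.
p1 = XOR of data positions {3,5,7} = 0⊕0⊕1 = 1
p2 = XOR of data positions {3,6,7} = 0⊕1⊕1 = 0
p4 = XOR of data positions {5,6,7} = 0⊕1⊕1 = 0
Parity bits p1,p2,p4 = 100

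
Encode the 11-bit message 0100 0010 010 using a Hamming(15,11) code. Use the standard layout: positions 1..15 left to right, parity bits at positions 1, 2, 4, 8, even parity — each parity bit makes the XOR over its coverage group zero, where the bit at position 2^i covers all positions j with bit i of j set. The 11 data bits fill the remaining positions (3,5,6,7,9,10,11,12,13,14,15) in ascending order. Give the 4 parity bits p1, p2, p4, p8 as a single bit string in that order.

Place data bits at non-power-of-two positions: b3=0, b5=1, b6=0, b7=0, b9=0, b10=0, b11=1, b12=0, b13=0, b14=1, b15=0.
p1 = XOR of data positions {3,5,7,9,11,13,15} = 0⊕1⊕0⊕0⊕1⊕0⊕0 = 0
p2 = XOR of data positions {3,6,7,10,11,14,15} = 0⊕0⊕0⊕0⊕1⊕1⊕0 = 0
p4 = XOR of data positions {5,6,7,12,13,14,15} = 1⊕0⊕0⊕0⊕0⊕1⊕0 = 0
p8 = XOR of data positions {9,10,11,12,13,14,15} = 0⊕0⊕1⊕0⊕0⊕1⊕0 = 0
Parity bits p1,p2,p4,p8 = 0000

0000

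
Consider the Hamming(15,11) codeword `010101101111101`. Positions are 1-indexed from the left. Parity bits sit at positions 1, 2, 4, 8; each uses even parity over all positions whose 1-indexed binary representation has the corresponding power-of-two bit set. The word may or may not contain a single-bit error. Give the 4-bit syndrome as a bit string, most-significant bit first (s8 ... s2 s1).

0001

s1: b1⊕b3⊕b5⊕b7⊕b9⊕b11⊕b13⊕b15 = 0⊕0⊕0⊕1⊕1⊕1⊕1⊕1 = 1
s2: b2⊕b3⊕b6⊕b7⊕b10⊕b11⊕b14⊕b15 = 1⊕0⊕1⊕1⊕1⊕1⊕0⊕1 = 0
s4: b4⊕b5⊕b6⊕b7⊕b12⊕b13⊕b14⊕b15 = 1⊕0⊕1⊕1⊕1⊕1⊕0⊕1 = 0
s8: b8⊕b9⊕b10⊕b11⊕b12⊕b13⊕b14⊕b15 = 0⊕1⊕1⊕1⊕1⊕1⊕0⊕1 = 0
Syndrome (s8...s1) = 0001 → position 1.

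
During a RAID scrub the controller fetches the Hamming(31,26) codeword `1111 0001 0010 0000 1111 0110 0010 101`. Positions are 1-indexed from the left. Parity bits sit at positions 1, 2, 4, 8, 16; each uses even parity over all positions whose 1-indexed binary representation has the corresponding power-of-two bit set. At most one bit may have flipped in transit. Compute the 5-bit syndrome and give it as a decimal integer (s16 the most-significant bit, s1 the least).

27

s1: b1⊕b3⊕b5⊕b7⊕b9⊕b11⊕b13⊕b15⊕b17⊕b19⊕b21⊕b23⊕b25⊕b27⊕b29⊕b31 = 1⊕1⊕0⊕0⊕0⊕1⊕0⊕0⊕1⊕1⊕0⊕1⊕0⊕1⊕1⊕1 = 1
s2: b2⊕b3⊕b6⊕b7⊕b10⊕b11⊕b14⊕b15⊕b18⊕b19⊕b22⊕b23⊕b26⊕b27⊕b30⊕b31 = 1⊕1⊕0⊕0⊕0⊕1⊕0⊕0⊕1⊕1⊕1⊕1⊕0⊕1⊕0⊕1 = 1
s4: b4⊕b5⊕b6⊕b7⊕b12⊕b13⊕b14⊕b15⊕b20⊕b21⊕b22⊕b23⊕b28⊕b29⊕b30⊕b31 = 1⊕0⊕0⊕0⊕0⊕0⊕0⊕0⊕1⊕0⊕1⊕1⊕0⊕1⊕0⊕1 = 0
s8: b8⊕b9⊕b10⊕b11⊕b12⊕b13⊕b14⊕b15⊕b24⊕b25⊕b26⊕b27⊕b28⊕b29⊕b30⊕b31 = 1⊕0⊕0⊕1⊕0⊕0⊕0⊕0⊕0⊕0⊕0⊕1⊕0⊕1⊕0⊕1 = 1
s16: b16⊕b17⊕b18⊕b19⊕b20⊕b21⊕b22⊕b23⊕b24⊕b25⊕b26⊕b27⊕b28⊕b29⊕b30⊕b31 = 0⊕1⊕1⊕1⊕1⊕0⊕1⊕1⊕0⊕0⊕0⊕1⊕0⊕1⊕0⊕1 = 1
Syndrome (s16...s1) = 11011 → position 27.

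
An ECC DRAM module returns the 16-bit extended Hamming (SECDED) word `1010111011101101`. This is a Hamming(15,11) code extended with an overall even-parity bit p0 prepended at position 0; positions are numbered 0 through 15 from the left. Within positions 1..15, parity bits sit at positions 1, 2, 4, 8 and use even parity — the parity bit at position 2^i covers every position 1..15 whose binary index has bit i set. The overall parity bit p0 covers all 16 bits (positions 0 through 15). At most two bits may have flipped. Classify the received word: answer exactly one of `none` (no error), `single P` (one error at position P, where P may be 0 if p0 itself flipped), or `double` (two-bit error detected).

s1: b1⊕b3⊕b5⊕b7⊕b9⊕b11⊕b13⊕b15 = 0⊕0⊕1⊕0⊕1⊕0⊕1⊕1 = 0
s2: b2⊕b3⊕b6⊕b7⊕b10⊕b11⊕b14⊕b15 = 1⊕0⊕1⊕0⊕1⊕0⊕0⊕1 = 0
s4: b4⊕b5⊕b6⊕b7⊕b12⊕b13⊕b14⊕b15 = 1⊕1⊕1⊕0⊕1⊕1⊕0⊕1 = 0
s8: b8⊕b9⊕b10⊕b11⊕b12⊕b13⊕b14⊕b15 = 1⊕1⊕1⊕0⊕1⊕1⊕0⊕1 = 0
Syndrome (s8...s1) = 0000 → position 0 (no error).
Overall parity (XOR of all 16 bits, including p0): 1⊕0⊕1⊕0⊕1⊕1⊕1⊕0⊕1⊕1⊕1⊕0⊕1⊕1⊕0⊕1 = 1
Overall=1, syndrome position=0 → single-bit error at position 0.

single 0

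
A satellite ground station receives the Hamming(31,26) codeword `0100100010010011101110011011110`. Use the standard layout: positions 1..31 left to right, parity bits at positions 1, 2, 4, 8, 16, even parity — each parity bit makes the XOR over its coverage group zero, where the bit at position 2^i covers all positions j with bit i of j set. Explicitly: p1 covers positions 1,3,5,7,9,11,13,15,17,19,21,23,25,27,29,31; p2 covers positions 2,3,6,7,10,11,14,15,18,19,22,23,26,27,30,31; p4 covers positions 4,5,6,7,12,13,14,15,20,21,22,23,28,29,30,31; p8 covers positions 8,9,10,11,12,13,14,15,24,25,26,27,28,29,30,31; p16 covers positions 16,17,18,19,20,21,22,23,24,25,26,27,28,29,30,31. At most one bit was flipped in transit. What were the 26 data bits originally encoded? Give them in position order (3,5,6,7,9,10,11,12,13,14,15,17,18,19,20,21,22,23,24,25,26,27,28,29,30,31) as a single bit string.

s1: b1⊕b3⊕b5⊕b7⊕b9⊕b11⊕b13⊕b15⊕b17⊕b19⊕b21⊕b23⊕b25⊕b27⊕b29⊕b31 = 0⊕0⊕1⊕0⊕1⊕0⊕0⊕1⊕1⊕1⊕1⊕0⊕1⊕1⊕1⊕0 = 1
s2: b2⊕b3⊕b6⊕b7⊕b10⊕b11⊕b14⊕b15⊕b18⊕b19⊕b22⊕b23⊕b26⊕b27⊕b30⊕b31 = 1⊕0⊕0⊕0⊕0⊕0⊕0⊕1⊕0⊕1⊕0⊕0⊕0⊕1⊕1⊕0 = 1
s4: b4⊕b5⊕b6⊕b7⊕b12⊕b13⊕b14⊕b15⊕b20⊕b21⊕b22⊕b23⊕b28⊕b29⊕b30⊕b31 = 0⊕1⊕0⊕0⊕1⊕0⊕0⊕1⊕1⊕1⊕0⊕0⊕1⊕1⊕1⊕0 = 0
s8: b8⊕b9⊕b10⊕b11⊕b12⊕b13⊕b14⊕b15⊕b24⊕b25⊕b26⊕b27⊕b28⊕b29⊕b30⊕b31 = 0⊕1⊕0⊕0⊕1⊕0⊕0⊕1⊕1⊕1⊕0⊕1⊕1⊕1⊕1⊕0 = 1
s16: b16⊕b17⊕b18⊕b19⊕b20⊕b21⊕b22⊕b23⊕b24⊕b25⊕b26⊕b27⊕b28⊕b29⊕b30⊕b31 = 1⊕1⊕0⊕1⊕1⊕1⊕0⊕0⊕1⊕1⊕0⊕1⊕1⊕1⊕1⊕0 = 1
Syndrome (s16...s1) = 11011 → position 27.
Flip bit 27: corrected codeword = 0100100010010011101110011001110
Data bits at positions 3,5,6,7,9,10,11,12,13,14,15,17,18,19,20,21,22,23,24,25,26,27,28,29,30,31: 01001001001101110011001110

01001001001101110011001110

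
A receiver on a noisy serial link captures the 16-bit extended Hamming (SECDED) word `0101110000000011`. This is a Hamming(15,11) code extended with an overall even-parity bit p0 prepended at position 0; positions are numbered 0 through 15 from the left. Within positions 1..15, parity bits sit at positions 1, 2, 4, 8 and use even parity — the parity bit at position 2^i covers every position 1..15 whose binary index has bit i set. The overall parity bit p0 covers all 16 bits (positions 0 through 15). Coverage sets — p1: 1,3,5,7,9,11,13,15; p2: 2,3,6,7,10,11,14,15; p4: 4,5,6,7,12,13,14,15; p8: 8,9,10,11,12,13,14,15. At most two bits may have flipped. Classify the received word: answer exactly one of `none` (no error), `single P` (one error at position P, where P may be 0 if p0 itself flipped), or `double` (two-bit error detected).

double

s1: b1⊕b3⊕b5⊕b7⊕b9⊕b11⊕b13⊕b15 = 1⊕1⊕1⊕0⊕0⊕0⊕0⊕1 = 0
s2: b2⊕b3⊕b6⊕b7⊕b10⊕b11⊕b14⊕b15 = 0⊕1⊕0⊕0⊕0⊕0⊕1⊕1 = 1
s4: b4⊕b5⊕b6⊕b7⊕b12⊕b13⊕b14⊕b15 = 1⊕1⊕0⊕0⊕0⊕0⊕1⊕1 = 0
s8: b8⊕b9⊕b10⊕b11⊕b12⊕b13⊕b14⊕b15 = 0⊕0⊕0⊕0⊕0⊕0⊕1⊕1 = 0
Syndrome (s8...s1) = 0010 → position 2.
Overall parity (XOR of all 16 bits, including p0): 0⊕1⊕0⊕1⊕1⊕1⊕0⊕0⊕0⊕0⊕0⊕0⊕0⊕0⊕1⊕1 = 0
Overall=0, syndrome position=2 → double-bit error detected (uncorrectable).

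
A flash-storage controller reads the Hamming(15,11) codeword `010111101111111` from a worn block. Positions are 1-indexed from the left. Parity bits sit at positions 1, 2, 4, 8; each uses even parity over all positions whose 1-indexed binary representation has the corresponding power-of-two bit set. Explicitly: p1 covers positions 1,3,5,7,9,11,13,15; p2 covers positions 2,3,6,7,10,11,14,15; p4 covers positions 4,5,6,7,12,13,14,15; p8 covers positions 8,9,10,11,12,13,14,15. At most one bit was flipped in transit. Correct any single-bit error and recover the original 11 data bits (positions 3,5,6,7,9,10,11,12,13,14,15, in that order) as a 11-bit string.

01111011111

s1: b1⊕b3⊕b5⊕b7⊕b9⊕b11⊕b13⊕b15 = 0⊕0⊕1⊕1⊕1⊕1⊕1⊕1 = 0
s2: b2⊕b3⊕b6⊕b7⊕b10⊕b11⊕b14⊕b15 = 1⊕0⊕1⊕1⊕1⊕1⊕1⊕1 = 1
s4: b4⊕b5⊕b6⊕b7⊕b12⊕b13⊕b14⊕b15 = 1⊕1⊕1⊕1⊕1⊕1⊕1⊕1 = 0
s8: b8⊕b9⊕b10⊕b11⊕b12⊕b13⊕b14⊕b15 = 0⊕1⊕1⊕1⊕1⊕1⊕1⊕1 = 1
Syndrome (s8...s1) = 1010 → position 10.
Flip bit 10: corrected codeword = 010111101011111
Data bits at positions 3,5,6,7,9,10,11,12,13,14,15: 01111011111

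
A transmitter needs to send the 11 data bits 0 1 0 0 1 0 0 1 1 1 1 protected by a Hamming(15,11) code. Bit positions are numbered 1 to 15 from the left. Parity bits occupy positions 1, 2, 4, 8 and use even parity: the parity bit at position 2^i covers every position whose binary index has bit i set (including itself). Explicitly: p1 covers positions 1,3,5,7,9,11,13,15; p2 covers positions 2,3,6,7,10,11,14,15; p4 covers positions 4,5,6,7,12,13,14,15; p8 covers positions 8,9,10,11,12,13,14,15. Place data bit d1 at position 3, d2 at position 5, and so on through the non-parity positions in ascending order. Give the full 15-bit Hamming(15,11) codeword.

Place data bits at non-power-of-two positions: b3=0, b5=1, b6=0, b7=0, b9=1, b10=0, b11=0, b12=1, b13=1, b14=1, b15=1.
p1 = XOR of data positions {3,5,7,9,11,13,15} = 0⊕1⊕0⊕1⊕0⊕1⊕1 = 0
p2 = XOR of data positions {3,6,7,10,11,14,15} = 0⊕0⊕0⊕0⊕0⊕1⊕1 = 0
p4 = XOR of data positions {5,6,7,12,13,14,15} = 1⊕0⊕0⊕1⊕1⊕1⊕1 = 1
p8 = XOR of data positions {9,10,11,12,13,14,15} = 1⊕0⊕0⊕1⊕1⊕1⊕1 = 1
Codeword b1..b15 = 000110011001111

000110011001111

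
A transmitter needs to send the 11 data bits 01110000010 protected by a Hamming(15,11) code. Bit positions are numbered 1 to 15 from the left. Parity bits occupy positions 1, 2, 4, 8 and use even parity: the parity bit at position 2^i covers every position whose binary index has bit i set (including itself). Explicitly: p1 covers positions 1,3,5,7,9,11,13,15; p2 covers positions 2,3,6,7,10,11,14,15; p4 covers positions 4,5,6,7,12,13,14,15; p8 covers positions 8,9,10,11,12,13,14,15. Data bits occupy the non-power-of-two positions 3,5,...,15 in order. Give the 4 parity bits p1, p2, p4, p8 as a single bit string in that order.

0101

Place data bits at non-power-of-two positions: b3=0, b5=1, b6=1, b7=1, b9=0, b10=0, b11=0, b12=0, b13=0, b14=1, b15=0.
p1 = XOR of data positions {3,5,7,9,11,13,15} = 0⊕1⊕1⊕0⊕0⊕0⊕0 = 0
p2 = XOR of data positions {3,6,7,10,11,14,15} = 0⊕1⊕1⊕0⊕0⊕1⊕0 = 1
p4 = XOR of data positions {5,6,7,12,13,14,15} = 1⊕1⊕1⊕0⊕0⊕1⊕0 = 0
p8 = XOR of data positions {9,10,11,12,13,14,15} = 0⊕0⊕0⊕0⊕0⊕1⊕0 = 1
Parity bits p1,p2,p4,p8 = 0101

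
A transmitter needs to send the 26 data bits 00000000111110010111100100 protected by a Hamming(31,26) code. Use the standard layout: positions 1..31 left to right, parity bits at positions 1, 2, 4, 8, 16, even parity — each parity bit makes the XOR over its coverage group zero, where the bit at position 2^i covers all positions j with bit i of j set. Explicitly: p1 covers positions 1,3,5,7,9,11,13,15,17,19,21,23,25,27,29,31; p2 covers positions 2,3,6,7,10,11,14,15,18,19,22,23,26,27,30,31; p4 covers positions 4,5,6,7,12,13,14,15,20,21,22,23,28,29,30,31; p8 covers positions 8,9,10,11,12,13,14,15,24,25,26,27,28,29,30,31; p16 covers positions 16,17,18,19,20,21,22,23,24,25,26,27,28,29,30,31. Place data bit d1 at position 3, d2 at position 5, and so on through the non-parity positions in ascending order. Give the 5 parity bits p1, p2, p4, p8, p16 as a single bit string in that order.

Place data bits at non-power-of-two positions: b3=0, b5=0, b6=0, b7=0, b9=0, b10=0, b11=0, b12=0, b13=1, b14=1, b15=1, b17=1, b18=1, b19=0, b20=0, b21=1, b22=0, b23=1, b24=1, b25=1, b26=1, b27=0, b28=0, b29=1, b30=0, b31=0.
p1 = XOR of data positions {3,5,7,9,11,13,15,17,19,21,23,25,27,29,31} = 0⊕0⊕0⊕0⊕0⊕1⊕1⊕1⊕0⊕1⊕1⊕1⊕0⊕1⊕0 = 1
p2 = XOR of data positions {3,6,7,10,11,14,15,18,19,22,23,26,27,30,31} = 0⊕0⊕0⊕0⊕0⊕1⊕1⊕1⊕0⊕0⊕1⊕1⊕0⊕0⊕0 = 1
p4 = XOR of data positions {5,6,7,12,13,14,15,20,21,22,23,28,29,30,31} = 0⊕0⊕0⊕0⊕1⊕1⊕1⊕0⊕1⊕0⊕1⊕0⊕1⊕0⊕0 = 0
p8 = XOR of data positions {9,10,11,12,13,14,15,24,25,26,27,28,29,30,31} = 0⊕0⊕0⊕0⊕1⊕1⊕1⊕1⊕1⊕1⊕0⊕0⊕1⊕0⊕0 = 1
p16 = XOR of data positions {17,18,19,20,21,22,23,24,25,26,27,28,29,30,31} = 1⊕1⊕0⊕0⊕1⊕0⊕1⊕1⊕1⊕1⊕0⊕0⊕1⊕0⊕0 = 0
Parity bits p1,p2,p4,p8,p16 = 11010

11010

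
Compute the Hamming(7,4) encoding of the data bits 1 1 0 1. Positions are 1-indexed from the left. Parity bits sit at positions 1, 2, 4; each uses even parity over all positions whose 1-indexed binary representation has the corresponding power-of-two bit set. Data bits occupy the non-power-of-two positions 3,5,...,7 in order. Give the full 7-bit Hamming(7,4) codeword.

Place data bits at non-power-of-two positions: b3=1, b5=1, b6=0, b7=1.
p1 = XOR of data positions {3,5,7} = 1⊕1⊕1 = 1
p2 = XOR of data positions {3,6,7} = 1⊕0⊕1 = 0
p4 = XOR of data positions {5,6,7} = 1⊕0⊕1 = 0
Codeword b1..b7 = 1010101

1010101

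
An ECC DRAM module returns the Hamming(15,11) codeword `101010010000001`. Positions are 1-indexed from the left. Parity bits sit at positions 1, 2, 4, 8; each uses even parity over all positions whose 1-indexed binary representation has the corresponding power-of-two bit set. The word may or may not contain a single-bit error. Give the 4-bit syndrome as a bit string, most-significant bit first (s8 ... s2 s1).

s1: b1⊕b3⊕b5⊕b7⊕b9⊕b11⊕b13⊕b15 = 1⊕1⊕1⊕0⊕0⊕0⊕0⊕1 = 0
s2: b2⊕b3⊕b6⊕b7⊕b10⊕b11⊕b14⊕b15 = 0⊕1⊕0⊕0⊕0⊕0⊕0⊕1 = 0
s4: b4⊕b5⊕b6⊕b7⊕b12⊕b13⊕b14⊕b15 = 0⊕1⊕0⊕0⊕0⊕0⊕0⊕1 = 0
s8: b8⊕b9⊕b10⊕b11⊕b12⊕b13⊕b14⊕b15 = 1⊕0⊕0⊕0⊕0⊕0⊕0⊕1 = 0
Syndrome (s8...s1) = 0000 → position 0 (no error).

0000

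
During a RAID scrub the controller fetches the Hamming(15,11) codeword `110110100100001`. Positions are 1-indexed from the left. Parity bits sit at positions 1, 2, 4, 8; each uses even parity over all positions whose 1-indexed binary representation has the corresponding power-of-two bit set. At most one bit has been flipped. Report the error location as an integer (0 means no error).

0

s1: b1⊕b3⊕b5⊕b7⊕b9⊕b11⊕b13⊕b15 = 1⊕0⊕1⊕1⊕0⊕0⊕0⊕1 = 0
s2: b2⊕b3⊕b6⊕b7⊕b10⊕b11⊕b14⊕b15 = 1⊕0⊕0⊕1⊕1⊕0⊕0⊕1 = 0
s4: b4⊕b5⊕b6⊕b7⊕b12⊕b13⊕b14⊕b15 = 1⊕1⊕0⊕1⊕0⊕0⊕0⊕1 = 0
s8: b8⊕b9⊕b10⊕b11⊕b12⊕b13⊕b14⊕b15 = 0⊕0⊕1⊕0⊕0⊕0⊕0⊕1 = 0
Syndrome (s8...s1) = 0000 → position 0 (no error).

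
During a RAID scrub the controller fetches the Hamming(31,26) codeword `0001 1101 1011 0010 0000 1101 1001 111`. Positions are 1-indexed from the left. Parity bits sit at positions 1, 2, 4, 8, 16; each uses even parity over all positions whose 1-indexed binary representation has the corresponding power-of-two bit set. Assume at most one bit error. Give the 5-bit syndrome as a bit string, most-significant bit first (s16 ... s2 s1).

01100

s1: b1⊕b3⊕b5⊕b7⊕b9⊕b11⊕b13⊕b15⊕b17⊕b19⊕b21⊕b23⊕b25⊕b27⊕b29⊕b31 = 0⊕0⊕1⊕0⊕1⊕1⊕0⊕1⊕0⊕0⊕1⊕0⊕1⊕0⊕1⊕1 = 0
s2: b2⊕b3⊕b6⊕b7⊕b10⊕b11⊕b14⊕b15⊕b18⊕b19⊕b22⊕b23⊕b26⊕b27⊕b30⊕b31 = 0⊕0⊕1⊕0⊕0⊕1⊕0⊕1⊕0⊕0⊕1⊕0⊕0⊕0⊕1⊕1 = 0
s4: b4⊕b5⊕b6⊕b7⊕b12⊕b13⊕b14⊕b15⊕b20⊕b21⊕b22⊕b23⊕b28⊕b29⊕b30⊕b31 = 1⊕1⊕1⊕0⊕1⊕0⊕0⊕1⊕0⊕1⊕1⊕0⊕1⊕1⊕1⊕1 = 1
s8: b8⊕b9⊕b10⊕b11⊕b12⊕b13⊕b14⊕b15⊕b24⊕b25⊕b26⊕b27⊕b28⊕b29⊕b30⊕b31 = 1⊕1⊕0⊕1⊕1⊕0⊕0⊕1⊕1⊕1⊕0⊕0⊕1⊕1⊕1⊕1 = 1
s16: b16⊕b17⊕b18⊕b19⊕b20⊕b21⊕b22⊕b23⊕b24⊕b25⊕b26⊕b27⊕b28⊕b29⊕b30⊕b31 = 0⊕0⊕0⊕0⊕0⊕1⊕1⊕0⊕1⊕1⊕0⊕0⊕1⊕1⊕1⊕1 = 0
Syndrome (s16...s1) = 01100 → position 12.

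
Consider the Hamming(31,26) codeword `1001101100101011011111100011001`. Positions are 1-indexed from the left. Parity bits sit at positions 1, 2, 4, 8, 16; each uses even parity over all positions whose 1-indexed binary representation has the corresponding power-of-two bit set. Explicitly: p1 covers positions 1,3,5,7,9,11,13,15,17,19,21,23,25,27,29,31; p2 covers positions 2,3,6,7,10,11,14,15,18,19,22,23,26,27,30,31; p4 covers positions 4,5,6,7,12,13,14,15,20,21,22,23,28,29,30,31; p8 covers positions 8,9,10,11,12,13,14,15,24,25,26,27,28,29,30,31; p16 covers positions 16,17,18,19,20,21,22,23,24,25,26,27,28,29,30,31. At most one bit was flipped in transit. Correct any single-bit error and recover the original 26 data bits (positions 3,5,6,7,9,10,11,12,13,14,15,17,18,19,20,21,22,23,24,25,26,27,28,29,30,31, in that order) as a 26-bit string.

s1: b1⊕b3⊕b5⊕b7⊕b9⊕b11⊕b13⊕b15⊕b17⊕b19⊕b21⊕b23⊕b25⊕b27⊕b29⊕b31 = 1⊕0⊕1⊕1⊕0⊕1⊕1⊕1⊕0⊕1⊕1⊕1⊕0⊕1⊕0⊕1 = 1
s2: b2⊕b3⊕b6⊕b7⊕b10⊕b11⊕b14⊕b15⊕b18⊕b19⊕b22⊕b23⊕b26⊕b27⊕b30⊕b31 = 0⊕0⊕0⊕1⊕0⊕1⊕0⊕1⊕1⊕1⊕1⊕1⊕0⊕1⊕0⊕1 = 1
s4: b4⊕b5⊕b6⊕b7⊕b12⊕b13⊕b14⊕b15⊕b20⊕b21⊕b22⊕b23⊕b28⊕b29⊕b30⊕b31 = 1⊕1⊕0⊕1⊕0⊕1⊕0⊕1⊕1⊕1⊕1⊕1⊕1⊕0⊕0⊕1 = 1
s8: b8⊕b9⊕b10⊕b11⊕b12⊕b13⊕b14⊕b15⊕b24⊕b25⊕b26⊕b27⊕b28⊕b29⊕b30⊕b31 = 1⊕0⊕0⊕1⊕0⊕1⊕0⊕1⊕0⊕0⊕0⊕1⊕1⊕0⊕0⊕1 = 1
s16: b16⊕b17⊕b18⊕b19⊕b20⊕b21⊕b22⊕b23⊕b24⊕b25⊕b26⊕b27⊕b28⊕b29⊕b30⊕b31 = 1⊕0⊕1⊕1⊕1⊕1⊕1⊕1⊕0⊕0⊕0⊕1⊕1⊕0⊕0⊕1 = 0
Syndrome (s16...s1) = 01111 → position 15.
Flip bit 15: corrected codeword = 1001101100101001011111100011001
Data bits at positions 3,5,6,7,9,10,11,12,13,14,15,17,18,19,20,21,22,23,24,25,26,27,28,29,30,31: 01010010100011111100011001

01010010100011111100011001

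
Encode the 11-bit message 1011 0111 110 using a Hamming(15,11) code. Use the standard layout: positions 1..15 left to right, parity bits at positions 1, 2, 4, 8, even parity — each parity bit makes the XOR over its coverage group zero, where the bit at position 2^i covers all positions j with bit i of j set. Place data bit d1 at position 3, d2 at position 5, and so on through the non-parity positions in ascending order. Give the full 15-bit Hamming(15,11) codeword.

001101110111110

Place data bits at non-power-of-two positions: b3=1, b5=0, b6=1, b7=1, b9=0, b10=1, b11=1, b12=1, b13=1, b14=1, b15=0.
p1 = XOR of data positions {3,5,7,9,11,13,15} = 1⊕0⊕1⊕0⊕1⊕1⊕0 = 0
p2 = XOR of data positions {3,6,7,10,11,14,15} = 1⊕1⊕1⊕1⊕1⊕1⊕0 = 0
p4 = XOR of data positions {5,6,7,12,13,14,15} = 0⊕1⊕1⊕1⊕1⊕1⊕0 = 1
p8 = XOR of data positions {9,10,11,12,13,14,15} = 0⊕1⊕1⊕1⊕1⊕1⊕0 = 1
Codeword b1..b15 = 001101110111110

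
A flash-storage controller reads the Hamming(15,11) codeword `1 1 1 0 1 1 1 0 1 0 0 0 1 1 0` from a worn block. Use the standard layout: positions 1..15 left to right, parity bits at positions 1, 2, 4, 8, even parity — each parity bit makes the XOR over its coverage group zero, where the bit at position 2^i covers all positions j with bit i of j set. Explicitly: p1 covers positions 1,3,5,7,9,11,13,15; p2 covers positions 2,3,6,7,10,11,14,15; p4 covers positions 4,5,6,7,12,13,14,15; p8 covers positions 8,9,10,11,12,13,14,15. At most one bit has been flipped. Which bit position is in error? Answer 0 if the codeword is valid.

14

s1: b1⊕b3⊕b5⊕b7⊕b9⊕b11⊕b13⊕b15 = 1⊕1⊕1⊕1⊕1⊕0⊕1⊕0 = 0
s2: b2⊕b3⊕b6⊕b7⊕b10⊕b11⊕b14⊕b15 = 1⊕1⊕1⊕1⊕0⊕0⊕1⊕0 = 1
s4: b4⊕b5⊕b6⊕b7⊕b12⊕b13⊕b14⊕b15 = 0⊕1⊕1⊕1⊕0⊕1⊕1⊕0 = 1
s8: b8⊕b9⊕b10⊕b11⊕b12⊕b13⊕b14⊕b15 = 0⊕1⊕0⊕0⊕0⊕1⊕1⊕0 = 1
Syndrome (s8...s1) = 1110 → position 14.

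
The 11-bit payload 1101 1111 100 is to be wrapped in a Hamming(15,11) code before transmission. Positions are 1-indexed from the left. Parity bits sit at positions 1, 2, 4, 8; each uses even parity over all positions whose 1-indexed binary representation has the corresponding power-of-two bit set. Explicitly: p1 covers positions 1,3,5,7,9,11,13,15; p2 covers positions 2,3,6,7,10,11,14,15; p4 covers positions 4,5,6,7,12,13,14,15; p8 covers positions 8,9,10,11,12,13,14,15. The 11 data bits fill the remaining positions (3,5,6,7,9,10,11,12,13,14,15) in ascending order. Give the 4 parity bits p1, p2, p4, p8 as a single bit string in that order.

Place data bits at non-power-of-two positions: b3=1, b5=1, b6=0, b7=1, b9=1, b10=1, b11=1, b12=1, b13=1, b14=0, b15=0.
p1 = XOR of data positions {3,5,7,9,11,13,15} = 1⊕1⊕1⊕1⊕1⊕1⊕0 = 0
p2 = XOR of data positions {3,6,7,10,11,14,15} = 1⊕0⊕1⊕1⊕1⊕0⊕0 = 0
p4 = XOR of data positions {5,6,7,12,13,14,15} = 1⊕0⊕1⊕1⊕1⊕0⊕0 = 0
p8 = XOR of data positions {9,10,11,12,13,14,15} = 1⊕1⊕1⊕1⊕1⊕0⊕0 = 1
Parity bits p1,p2,p4,p8 = 0001

0001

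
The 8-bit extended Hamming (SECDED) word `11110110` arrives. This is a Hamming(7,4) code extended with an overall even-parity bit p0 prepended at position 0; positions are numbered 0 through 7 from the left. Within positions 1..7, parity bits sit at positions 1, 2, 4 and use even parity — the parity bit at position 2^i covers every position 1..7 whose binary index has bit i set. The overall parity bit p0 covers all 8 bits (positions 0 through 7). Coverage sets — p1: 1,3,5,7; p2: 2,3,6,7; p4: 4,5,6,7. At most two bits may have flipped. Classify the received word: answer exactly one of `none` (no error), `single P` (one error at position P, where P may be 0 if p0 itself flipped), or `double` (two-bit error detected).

double

s1: b1⊕b3⊕b5⊕b7 = 1⊕1⊕1⊕0 = 1
s2: b2⊕b3⊕b6⊕b7 = 1⊕1⊕1⊕0 = 1
s4: b4⊕b5⊕b6⊕b7 = 0⊕1⊕1⊕0 = 0
Syndrome (s4...s1) = 011 → position 3.
Overall parity (XOR of all 8 bits, including p0): 1⊕1⊕1⊕1⊕0⊕1⊕1⊕0 = 0
Overall=0, syndrome position=3 → double-bit error detected (uncorrectable).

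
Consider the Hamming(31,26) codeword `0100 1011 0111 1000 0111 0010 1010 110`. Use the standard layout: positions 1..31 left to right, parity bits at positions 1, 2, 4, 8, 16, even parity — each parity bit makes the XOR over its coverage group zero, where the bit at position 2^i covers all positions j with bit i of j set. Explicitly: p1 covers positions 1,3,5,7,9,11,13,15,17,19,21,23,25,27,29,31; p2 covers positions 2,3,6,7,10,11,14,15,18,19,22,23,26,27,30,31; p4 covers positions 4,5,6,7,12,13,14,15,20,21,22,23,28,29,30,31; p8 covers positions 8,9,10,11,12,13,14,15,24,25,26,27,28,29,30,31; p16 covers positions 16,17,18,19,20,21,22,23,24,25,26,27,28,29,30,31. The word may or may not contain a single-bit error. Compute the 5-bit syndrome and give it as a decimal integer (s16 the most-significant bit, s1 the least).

11

s1: b1⊕b3⊕b5⊕b7⊕b9⊕b11⊕b13⊕b15⊕b17⊕b19⊕b21⊕b23⊕b25⊕b27⊕b29⊕b31 = 0⊕0⊕1⊕1⊕0⊕1⊕1⊕0⊕0⊕1⊕0⊕1⊕1⊕1⊕1⊕0 = 1
s2: b2⊕b3⊕b6⊕b7⊕b10⊕b11⊕b14⊕b15⊕b18⊕b19⊕b22⊕b23⊕b26⊕b27⊕b30⊕b31 = 1⊕0⊕0⊕1⊕1⊕1⊕0⊕0⊕1⊕1⊕0⊕1⊕0⊕1⊕1⊕0 = 1
s4: b4⊕b5⊕b6⊕b7⊕b12⊕b13⊕b14⊕b15⊕b20⊕b21⊕b22⊕b23⊕b28⊕b29⊕b30⊕b31 = 0⊕1⊕0⊕1⊕1⊕1⊕0⊕0⊕1⊕0⊕0⊕1⊕0⊕1⊕1⊕0 = 0
s8: b8⊕b9⊕b10⊕b11⊕b12⊕b13⊕b14⊕b15⊕b24⊕b25⊕b26⊕b27⊕b28⊕b29⊕b30⊕b31 = 1⊕0⊕1⊕1⊕1⊕1⊕0⊕0⊕0⊕1⊕0⊕1⊕0⊕1⊕1⊕0 = 1
s16: b16⊕b17⊕b18⊕b19⊕b20⊕b21⊕b22⊕b23⊕b24⊕b25⊕b26⊕b27⊕b28⊕b29⊕b30⊕b31 = 0⊕0⊕1⊕1⊕1⊕0⊕0⊕1⊕0⊕1⊕0⊕1⊕0⊕1⊕1⊕0 = 0
Syndrome (s16...s1) = 01011 → position 11.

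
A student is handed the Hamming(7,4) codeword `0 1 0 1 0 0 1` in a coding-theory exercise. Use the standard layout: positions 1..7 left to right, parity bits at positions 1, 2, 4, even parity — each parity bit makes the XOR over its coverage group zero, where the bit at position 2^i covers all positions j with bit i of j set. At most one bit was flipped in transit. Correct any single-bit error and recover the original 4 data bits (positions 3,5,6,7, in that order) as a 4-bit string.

0001

s1: b1⊕b3⊕b5⊕b7 = 0⊕0⊕0⊕1 = 1
s2: b2⊕b3⊕b6⊕b7 = 1⊕0⊕0⊕1 = 0
s4: b4⊕b5⊕b6⊕b7 = 1⊕0⊕0⊕1 = 0
Syndrome (s4...s1) = 001 → position 1.
Flip bit 1: corrected codeword = 1101001
Data bits at positions 3,5,6,7: 0001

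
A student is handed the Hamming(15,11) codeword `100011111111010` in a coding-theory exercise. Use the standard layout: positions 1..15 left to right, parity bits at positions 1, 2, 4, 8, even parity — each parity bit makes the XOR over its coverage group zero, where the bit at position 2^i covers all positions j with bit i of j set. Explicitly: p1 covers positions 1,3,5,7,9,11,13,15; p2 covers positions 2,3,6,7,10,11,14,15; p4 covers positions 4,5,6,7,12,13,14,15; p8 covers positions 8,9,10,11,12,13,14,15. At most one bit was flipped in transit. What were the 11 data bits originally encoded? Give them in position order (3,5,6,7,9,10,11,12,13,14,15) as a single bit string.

01101111010

s1: b1⊕b3⊕b5⊕b7⊕b9⊕b11⊕b13⊕b15 = 1⊕0⊕1⊕1⊕1⊕1⊕0⊕0 = 1
s2: b2⊕b3⊕b6⊕b7⊕b10⊕b11⊕b14⊕b15 = 0⊕0⊕1⊕1⊕1⊕1⊕1⊕0 = 1
s4: b4⊕b5⊕b6⊕b7⊕b12⊕b13⊕b14⊕b15 = 0⊕1⊕1⊕1⊕1⊕0⊕1⊕0 = 1
s8: b8⊕b9⊕b10⊕b11⊕b12⊕b13⊕b14⊕b15 = 1⊕1⊕1⊕1⊕1⊕0⊕1⊕0 = 0
Syndrome (s8...s1) = 0111 → position 7.
Flip bit 7: corrected codeword = 100011011111010
Data bits at positions 3,5,6,7,9,10,11,12,13,14,15: 01101111010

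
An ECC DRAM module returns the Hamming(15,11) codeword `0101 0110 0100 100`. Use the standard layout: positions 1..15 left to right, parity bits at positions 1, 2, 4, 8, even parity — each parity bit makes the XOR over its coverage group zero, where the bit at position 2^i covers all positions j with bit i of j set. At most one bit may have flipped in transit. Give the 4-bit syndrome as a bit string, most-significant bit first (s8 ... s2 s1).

s1: b1⊕b3⊕b5⊕b7⊕b9⊕b11⊕b13⊕b15 = 0⊕0⊕0⊕1⊕0⊕0⊕1⊕0 = 0
s2: b2⊕b3⊕b6⊕b7⊕b10⊕b11⊕b14⊕b15 = 1⊕0⊕1⊕1⊕1⊕0⊕0⊕0 = 0
s4: b4⊕b5⊕b6⊕b7⊕b12⊕b13⊕b14⊕b15 = 1⊕0⊕1⊕1⊕0⊕1⊕0⊕0 = 0
s8: b8⊕b9⊕b10⊕b11⊕b12⊕b13⊕b14⊕b15 = 0⊕0⊕1⊕0⊕0⊕1⊕0⊕0 = 0
Syndrome (s8...s1) = 0000 → position 0 (no error).

0000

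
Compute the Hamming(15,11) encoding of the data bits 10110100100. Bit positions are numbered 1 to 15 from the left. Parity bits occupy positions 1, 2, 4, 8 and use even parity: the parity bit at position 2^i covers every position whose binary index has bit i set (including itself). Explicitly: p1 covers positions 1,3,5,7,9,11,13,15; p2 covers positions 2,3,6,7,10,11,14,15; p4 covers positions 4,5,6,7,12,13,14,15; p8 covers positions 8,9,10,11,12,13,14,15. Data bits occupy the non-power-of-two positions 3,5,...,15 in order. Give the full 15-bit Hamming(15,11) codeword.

Place data bits at non-power-of-two positions: b3=1, b5=0, b6=1, b7=1, b9=0, b10=1, b11=0, b12=0, b13=1, b14=0, b15=0.
p1 = XOR of data positions {3,5,7,9,11,13,15} = 1⊕0⊕1⊕0⊕0⊕1⊕0 = 1
p2 = XOR of data positions {3,6,7,10,11,14,15} = 1⊕1⊕1⊕1⊕0⊕0⊕0 = 0
p4 = XOR of data positions {5,6,7,12,13,14,15} = 0⊕1⊕1⊕0⊕1⊕0⊕0 = 1
p8 = XOR of data positions {9,10,11,12,13,14,15} = 0⊕1⊕0⊕0⊕1⊕0⊕0 = 0
Codeword b1..b15 = 101101100100100

101101100100100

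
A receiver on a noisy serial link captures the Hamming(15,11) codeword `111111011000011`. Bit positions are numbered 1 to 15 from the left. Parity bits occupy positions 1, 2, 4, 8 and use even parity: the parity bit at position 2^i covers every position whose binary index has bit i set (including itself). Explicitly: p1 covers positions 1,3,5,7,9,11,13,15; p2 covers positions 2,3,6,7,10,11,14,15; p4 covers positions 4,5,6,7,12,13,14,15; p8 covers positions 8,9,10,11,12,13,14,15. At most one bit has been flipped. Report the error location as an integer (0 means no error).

s1: b1⊕b3⊕b5⊕b7⊕b9⊕b11⊕b13⊕b15 = 1⊕1⊕1⊕0⊕1⊕0⊕0⊕1 = 1
s2: b2⊕b3⊕b6⊕b7⊕b10⊕b11⊕b14⊕b15 = 1⊕1⊕1⊕0⊕0⊕0⊕1⊕1 = 1
s4: b4⊕b5⊕b6⊕b7⊕b12⊕b13⊕b14⊕b15 = 1⊕1⊕1⊕0⊕0⊕0⊕1⊕1 = 1
s8: b8⊕b9⊕b10⊕b11⊕b12⊕b13⊕b14⊕b15 = 1⊕1⊕0⊕0⊕0⊕0⊕1⊕1 = 0
Syndrome (s8...s1) = 0111 → position 7.

7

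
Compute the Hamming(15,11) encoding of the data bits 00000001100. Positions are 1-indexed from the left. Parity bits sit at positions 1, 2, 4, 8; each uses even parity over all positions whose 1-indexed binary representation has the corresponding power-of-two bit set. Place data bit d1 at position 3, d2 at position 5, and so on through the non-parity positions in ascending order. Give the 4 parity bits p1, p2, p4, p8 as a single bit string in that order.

1000

Place data bits at non-power-of-two positions: b3=0, b5=0, b6=0, b7=0, b9=0, b10=0, b11=0, b12=1, b13=1, b14=0, b15=0.
p1 = XOR of data positions {3,5,7,9,11,13,15} = 0⊕0⊕0⊕0⊕0⊕1⊕0 = 1
p2 = XOR of data positions {3,6,7,10,11,14,15} = 0⊕0⊕0⊕0⊕0⊕0⊕0 = 0
p4 = XOR of data positions {5,6,7,12,13,14,15} = 0⊕0⊕0⊕1⊕1⊕0⊕0 = 0
p8 = XOR of data positions {9,10,11,12,13,14,15} = 0⊕0⊕0⊕1⊕1⊕0⊕0 = 0
Parity bits p1,p2,p4,p8 = 1000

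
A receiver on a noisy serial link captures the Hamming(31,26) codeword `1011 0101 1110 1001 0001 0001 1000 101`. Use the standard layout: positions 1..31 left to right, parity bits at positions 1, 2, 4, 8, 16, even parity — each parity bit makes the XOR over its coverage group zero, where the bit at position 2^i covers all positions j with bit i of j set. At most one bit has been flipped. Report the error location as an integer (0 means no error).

s1: b1⊕b3⊕b5⊕b7⊕b9⊕b11⊕b13⊕b15⊕b17⊕b19⊕b21⊕b23⊕b25⊕b27⊕b29⊕b31 = 1⊕1⊕0⊕0⊕1⊕1⊕1⊕0⊕0⊕0⊕0⊕0⊕1⊕0⊕1⊕1 = 0
s2: b2⊕b3⊕b6⊕b7⊕b10⊕b11⊕b14⊕b15⊕b18⊕b19⊕b22⊕b23⊕b26⊕b27⊕b30⊕b31 = 0⊕1⊕1⊕0⊕1⊕1⊕0⊕0⊕0⊕0⊕0⊕0⊕0⊕0⊕0⊕1 = 1
s4: b4⊕b5⊕b6⊕b7⊕b12⊕b13⊕b14⊕b15⊕b20⊕b21⊕b22⊕b23⊕b28⊕b29⊕b30⊕b31 = 1⊕0⊕1⊕0⊕0⊕1⊕0⊕0⊕1⊕0⊕0⊕0⊕0⊕1⊕0⊕1 = 0
s8: b8⊕b9⊕b10⊕b11⊕b12⊕b13⊕b14⊕b15⊕b24⊕b25⊕b26⊕b27⊕b28⊕b29⊕b30⊕b31 = 1⊕1⊕1⊕1⊕0⊕1⊕0⊕0⊕1⊕1⊕0⊕0⊕0⊕1⊕0⊕1 = 1
s16: b16⊕b17⊕b18⊕b19⊕b20⊕b21⊕b22⊕b23⊕b24⊕b25⊕b26⊕b27⊕b28⊕b29⊕b30⊕b31 = 1⊕0⊕0⊕0⊕1⊕0⊕0⊕0⊕1⊕1⊕0⊕0⊕0⊕1⊕0⊕1 = 0
Syndrome (s16...s1) = 01010 → position 10.

10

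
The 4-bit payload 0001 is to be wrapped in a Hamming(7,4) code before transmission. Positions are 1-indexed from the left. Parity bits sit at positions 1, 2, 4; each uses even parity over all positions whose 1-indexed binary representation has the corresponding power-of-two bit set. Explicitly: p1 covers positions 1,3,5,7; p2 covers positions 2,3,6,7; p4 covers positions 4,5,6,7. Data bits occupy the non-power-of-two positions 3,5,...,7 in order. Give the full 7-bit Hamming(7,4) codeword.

1101001

Place data bits at non-power-of-two positions: b3=0, b5=0, b6=0, b7=1.
p1 = XOR of data positions {3,5,7} = 0⊕0⊕1 = 1
p2 = XOR of data positions {3,6,7} = 0⊕0⊕1 = 1
p4 = XOR of data positions {5,6,7} = 0⊕0⊕1 = 1
Codeword b1..b7 = 1101001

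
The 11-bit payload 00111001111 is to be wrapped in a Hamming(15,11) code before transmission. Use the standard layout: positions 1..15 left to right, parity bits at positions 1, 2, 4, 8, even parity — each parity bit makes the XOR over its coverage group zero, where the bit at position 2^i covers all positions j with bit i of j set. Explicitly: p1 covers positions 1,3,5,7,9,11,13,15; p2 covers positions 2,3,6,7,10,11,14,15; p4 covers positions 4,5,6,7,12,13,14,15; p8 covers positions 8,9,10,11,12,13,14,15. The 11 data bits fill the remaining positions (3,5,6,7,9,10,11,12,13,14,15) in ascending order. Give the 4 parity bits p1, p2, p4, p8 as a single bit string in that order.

0001

Place data bits at non-power-of-two positions: b3=0, b5=0, b6=1, b7=1, b9=1, b10=0, b11=0, b12=1, b13=1, b14=1, b15=1.
p1 = XOR of data positions {3,5,7,9,11,13,15} = 0⊕0⊕1⊕1⊕0⊕1⊕1 = 0
p2 = XOR of data positions {3,6,7,10,11,14,15} = 0⊕1⊕1⊕0⊕0⊕1⊕1 = 0
p4 = XOR of data positions {5,6,7,12,13,14,15} = 0⊕1⊕1⊕1⊕1⊕1⊕1 = 0
p8 = XOR of data positions {9,10,11,12,13,14,15} = 1⊕0⊕0⊕1⊕1⊕1⊕1 = 1
Parity bits p1,p2,p4,p8 = 0001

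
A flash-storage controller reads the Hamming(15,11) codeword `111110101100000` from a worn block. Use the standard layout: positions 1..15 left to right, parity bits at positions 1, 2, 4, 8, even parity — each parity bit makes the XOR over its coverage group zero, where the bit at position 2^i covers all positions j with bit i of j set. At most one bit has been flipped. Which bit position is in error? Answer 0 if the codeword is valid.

s1: b1⊕b3⊕b5⊕b7⊕b9⊕b11⊕b13⊕b15 = 1⊕1⊕1⊕1⊕1⊕0⊕0⊕0 = 1
s2: b2⊕b3⊕b6⊕b7⊕b10⊕b11⊕b14⊕b15 = 1⊕1⊕0⊕1⊕1⊕0⊕0⊕0 = 0
s4: b4⊕b5⊕b6⊕b7⊕b12⊕b13⊕b14⊕b15 = 1⊕1⊕0⊕1⊕0⊕0⊕0⊕0 = 1
s8: b8⊕b9⊕b10⊕b11⊕b12⊕b13⊕b14⊕b15 = 0⊕1⊕1⊕0⊕0⊕0⊕0⊕0 = 0
Syndrome (s8...s1) = 0101 → position 5.

5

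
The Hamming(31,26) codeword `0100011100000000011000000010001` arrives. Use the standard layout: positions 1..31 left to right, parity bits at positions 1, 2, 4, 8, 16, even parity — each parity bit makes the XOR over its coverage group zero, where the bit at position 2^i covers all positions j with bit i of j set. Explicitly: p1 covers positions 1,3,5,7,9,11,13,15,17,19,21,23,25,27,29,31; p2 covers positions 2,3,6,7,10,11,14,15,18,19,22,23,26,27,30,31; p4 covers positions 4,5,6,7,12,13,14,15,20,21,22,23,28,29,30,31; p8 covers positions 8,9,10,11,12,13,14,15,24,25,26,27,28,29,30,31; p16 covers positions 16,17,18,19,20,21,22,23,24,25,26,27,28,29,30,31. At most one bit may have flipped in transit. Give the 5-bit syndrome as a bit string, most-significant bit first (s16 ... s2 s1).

01110

s1: b1⊕b3⊕b5⊕b7⊕b9⊕b11⊕b13⊕b15⊕b17⊕b19⊕b21⊕b23⊕b25⊕b27⊕b29⊕b31 = 0⊕0⊕0⊕1⊕0⊕0⊕0⊕0⊕0⊕1⊕0⊕0⊕0⊕1⊕0⊕1 = 0
s2: b2⊕b3⊕b6⊕b7⊕b10⊕b11⊕b14⊕b15⊕b18⊕b19⊕b22⊕b23⊕b26⊕b27⊕b30⊕b31 = 1⊕0⊕1⊕1⊕0⊕0⊕0⊕0⊕1⊕1⊕0⊕0⊕0⊕1⊕0⊕1 = 1
s4: b4⊕b5⊕b6⊕b7⊕b12⊕b13⊕b14⊕b15⊕b20⊕b21⊕b22⊕b23⊕b28⊕b29⊕b30⊕b31 = 0⊕0⊕1⊕1⊕0⊕0⊕0⊕0⊕0⊕0⊕0⊕0⊕0⊕0⊕0⊕1 = 1
s8: b8⊕b9⊕b10⊕b11⊕b12⊕b13⊕b14⊕b15⊕b24⊕b25⊕b26⊕b27⊕b28⊕b29⊕b30⊕b31 = 1⊕0⊕0⊕0⊕0⊕0⊕0⊕0⊕0⊕0⊕0⊕1⊕0⊕0⊕0⊕1 = 1
s16: b16⊕b17⊕b18⊕b19⊕b20⊕b21⊕b22⊕b23⊕b24⊕b25⊕b26⊕b27⊕b28⊕b29⊕b30⊕b31 = 0⊕0⊕1⊕1⊕0⊕0⊕0⊕0⊕0⊕0⊕0⊕1⊕0⊕0⊕0⊕1 = 0
Syndrome (s16...s1) = 01110 → position 14.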